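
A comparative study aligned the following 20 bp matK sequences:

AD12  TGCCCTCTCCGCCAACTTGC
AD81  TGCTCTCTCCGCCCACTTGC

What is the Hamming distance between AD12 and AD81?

The sequences differ at positions 4 (C/T), 14 (A/C).
That gives 2 mismatches out of 20 aligned sites, so the Hamming distance is 2.

2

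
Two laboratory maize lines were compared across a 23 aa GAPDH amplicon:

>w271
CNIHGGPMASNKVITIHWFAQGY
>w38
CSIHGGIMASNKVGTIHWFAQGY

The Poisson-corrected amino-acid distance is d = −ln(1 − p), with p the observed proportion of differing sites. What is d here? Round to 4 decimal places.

Mismatches occur at site 2 (N/S), site 7 (P/I), site 14 (I/G).
p = 3/23 = 0.130435.
d = −ln(1 − 0.130435) = −ln(0.869565) = 0.1398.

0.1398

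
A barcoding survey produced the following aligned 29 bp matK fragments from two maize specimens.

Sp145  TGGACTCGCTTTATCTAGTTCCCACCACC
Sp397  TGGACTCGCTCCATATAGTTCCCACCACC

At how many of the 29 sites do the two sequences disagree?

3

The sequences differ at positions 11 (T/C), 12 (T/C), 15 (C/A).
That gives 3 mismatches out of 29 aligned sites, so the Hamming distance is 3.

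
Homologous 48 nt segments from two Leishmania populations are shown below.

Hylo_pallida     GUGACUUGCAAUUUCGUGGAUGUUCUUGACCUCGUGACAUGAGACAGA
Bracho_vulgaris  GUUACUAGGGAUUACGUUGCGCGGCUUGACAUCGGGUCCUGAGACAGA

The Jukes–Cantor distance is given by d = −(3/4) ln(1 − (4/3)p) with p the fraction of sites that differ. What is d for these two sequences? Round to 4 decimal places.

0.4042

Differing sites — 3:G/U; 7:U/A; 9:C/G; 10:A/G; 14:U/A; 18:G/U; 20:A/C; 21:U/G; 22:G/C; 23:U/G; 24:U/G; 31:C/A; 35:U/G; 37:A/U; 39:A/C.
p = 15/48 = 0.312500.
d = −0.75 · ln(1 − (4/3)·0.312500) = −0.75 · ln(0.583333) = −0.75 · (-0.538997) = 0.4042.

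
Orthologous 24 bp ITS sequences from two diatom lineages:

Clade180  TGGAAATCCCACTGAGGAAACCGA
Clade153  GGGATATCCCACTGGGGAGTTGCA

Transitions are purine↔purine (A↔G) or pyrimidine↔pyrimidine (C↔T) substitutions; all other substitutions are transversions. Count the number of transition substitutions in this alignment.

Differing sites — 1:T/G (Tv); 5:A/T (Tv); 15:A/G (Ti); 19:A/G (Ti); 20:A/T (Tv); 21:C/T (Ti); 22:C/G (Tv); 23:G/C (Tv).
Of the 8 differences, 3 transitions and 5 transversions, so the answer is 3.

3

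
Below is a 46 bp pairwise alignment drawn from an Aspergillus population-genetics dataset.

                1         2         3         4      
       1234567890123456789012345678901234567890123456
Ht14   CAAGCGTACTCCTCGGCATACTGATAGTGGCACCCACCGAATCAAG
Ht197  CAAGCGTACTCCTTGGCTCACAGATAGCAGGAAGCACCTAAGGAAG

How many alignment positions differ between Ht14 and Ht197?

12

Mismatches occur at site 14 (C↔T), site 18 (A↔T), site 19 (T↔C), site 22 (T↔A), site 28 (T↔C), site 29 (G↔A), site 31 (C↔G), site 33 (C↔A), site 34 (C↔G), site 39 (G↔T), site 42 (T↔G), site 43 (C↔G).
That gives 12 mismatches out of 46 aligned sites, so the Hamming distance is 12.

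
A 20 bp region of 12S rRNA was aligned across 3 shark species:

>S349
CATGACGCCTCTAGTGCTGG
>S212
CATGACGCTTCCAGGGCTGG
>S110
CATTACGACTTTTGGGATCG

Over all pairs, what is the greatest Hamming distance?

Pairwise Hamming distances:
  S349 vs S212: 3
  S349 vs S110: 7
  S212 vs S110: 8
The largest is 8, between S212 and S110.

8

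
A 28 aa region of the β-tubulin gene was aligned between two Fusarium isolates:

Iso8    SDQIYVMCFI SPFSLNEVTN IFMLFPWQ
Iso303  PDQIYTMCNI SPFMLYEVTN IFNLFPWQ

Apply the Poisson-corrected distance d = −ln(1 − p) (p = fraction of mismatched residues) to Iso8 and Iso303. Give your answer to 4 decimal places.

The sequences differ at positions 1 (S/P), 6 (V/T), 9 (F/N), 14 (S/M), 16 (N/Y), 23 (M/N).
p = 6/28 = 0.214286.
d = −ln(1 − 0.214286) = −ln(0.785714) = 0.2412.

0.2412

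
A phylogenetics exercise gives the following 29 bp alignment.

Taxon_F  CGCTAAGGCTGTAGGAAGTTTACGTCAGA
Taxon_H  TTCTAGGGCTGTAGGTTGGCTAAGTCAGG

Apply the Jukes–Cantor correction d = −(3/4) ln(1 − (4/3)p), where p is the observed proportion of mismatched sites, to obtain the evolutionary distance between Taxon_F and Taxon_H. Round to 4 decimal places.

Differing sites — 1:C/T; 2:G/T; 6:A/G; 16:A/T; 17:A/T; 19:T/G; 20:T/C; 23:C/A; 29:A/G.
p = 9/29 = 0.310345.
d = −0.75 · ln(1 − (4/3)·0.310345) = −0.75 · ln(0.586207) = −0.75 · (-0.534082) = 0.4006.

0.4006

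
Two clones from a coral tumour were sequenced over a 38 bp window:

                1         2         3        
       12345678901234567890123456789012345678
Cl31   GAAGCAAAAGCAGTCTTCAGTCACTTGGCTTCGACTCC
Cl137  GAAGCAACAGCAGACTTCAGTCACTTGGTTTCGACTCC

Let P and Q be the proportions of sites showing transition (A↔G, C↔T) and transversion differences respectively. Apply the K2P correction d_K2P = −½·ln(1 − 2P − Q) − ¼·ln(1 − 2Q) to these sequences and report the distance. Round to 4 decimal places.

0.0834

Mismatches occur at site 8 (A/C, transversion), site 14 (T/A, transversion), site 29 (C/T, transition).
Of the 3 differences, 1 transition and 2 transversions over 38 sites: P = 1/38 = 0.026316, Q = 2/38 = 0.052632.
d = −0.5·ln(0.894736) − 0.25·ln(0.894736) = −0.5·(-0.111227) − 0.25·(-0.111227) = 0.0834.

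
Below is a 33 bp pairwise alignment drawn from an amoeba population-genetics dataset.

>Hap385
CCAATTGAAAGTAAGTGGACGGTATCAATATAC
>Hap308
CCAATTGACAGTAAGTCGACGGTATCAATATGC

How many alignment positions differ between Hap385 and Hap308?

Differing sites — 9:A/C; 17:G/C; 32:A/G.
That gives 3 mismatches out of 33 aligned sites, so the Hamming distance is 3.

3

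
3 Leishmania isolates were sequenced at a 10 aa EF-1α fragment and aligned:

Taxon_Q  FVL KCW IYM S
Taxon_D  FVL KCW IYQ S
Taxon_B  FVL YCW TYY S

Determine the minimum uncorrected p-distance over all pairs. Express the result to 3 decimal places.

Pairwise Hamming distances:
  Taxon_Q vs Taxon_D: 1
  Taxon_Q vs Taxon_B: 3
  Taxon_D vs Taxon_B: 3
The smallest is 1 mismatch, between Taxon_Q and Taxon_D; p = 1/10 = 0.100.

0.100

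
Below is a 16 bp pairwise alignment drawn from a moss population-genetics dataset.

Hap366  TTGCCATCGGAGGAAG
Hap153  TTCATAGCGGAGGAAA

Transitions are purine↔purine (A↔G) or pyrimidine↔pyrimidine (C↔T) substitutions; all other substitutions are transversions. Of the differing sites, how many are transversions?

3

The sequences differ at positions 3 (G/C, transversion), 4 (C/A, transversion), 5 (C/T, transition), 7 (T/G, transversion), 16 (G/A, transition).
Of the 5 differences, 2 transitions and 3 transversions, so the answer is 3.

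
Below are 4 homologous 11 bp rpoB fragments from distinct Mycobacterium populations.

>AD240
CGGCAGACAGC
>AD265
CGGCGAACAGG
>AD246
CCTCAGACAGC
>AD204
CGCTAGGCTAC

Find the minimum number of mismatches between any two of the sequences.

2

Pairwise Hamming distances:
  AD240 vs AD265: 3
  AD240 vs AD246: 2
  AD240 vs AD204: 5
  AD265 vs AD246: 5
  AD265 vs AD204: 8
  AD246 vs AD204: 6
The smallest is 2, between AD240 and AD246.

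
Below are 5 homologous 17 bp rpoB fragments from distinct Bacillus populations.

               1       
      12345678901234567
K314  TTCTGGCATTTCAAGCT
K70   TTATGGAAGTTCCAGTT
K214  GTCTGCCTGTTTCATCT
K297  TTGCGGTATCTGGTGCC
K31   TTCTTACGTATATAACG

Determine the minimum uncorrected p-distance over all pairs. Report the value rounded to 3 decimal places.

0.294

Pairwise Hamming distances:
  K314 vs K70: 5
  K314 vs K214: 7
  K314 vs K297: 8
  K314 vs K31: 8
  K70 vs K214: 8
  K70 vs K297: 10
  K70 vs K31: 12
  K214 vs K297: 13
  K214 vs K31: 10
  K297 vs K31: 12
The smallest is 5 mismatches, between K314 and K70; p = 5/17 = 0.294.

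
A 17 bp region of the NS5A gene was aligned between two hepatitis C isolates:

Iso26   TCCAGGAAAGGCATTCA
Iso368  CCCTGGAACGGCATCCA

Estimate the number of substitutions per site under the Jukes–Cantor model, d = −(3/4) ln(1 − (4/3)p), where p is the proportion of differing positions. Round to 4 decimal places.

0.2824

The sequences differ at positions 1 (T/C), 4 (A/T), 9 (A/C), 15 (T/C).
p = 4/17 = 0.235294.
d = −0.75 · ln(1 − (4/3)·0.235294) = −0.75 · ln(0.686275) = −0.75 · (-0.376477) = 0.2824.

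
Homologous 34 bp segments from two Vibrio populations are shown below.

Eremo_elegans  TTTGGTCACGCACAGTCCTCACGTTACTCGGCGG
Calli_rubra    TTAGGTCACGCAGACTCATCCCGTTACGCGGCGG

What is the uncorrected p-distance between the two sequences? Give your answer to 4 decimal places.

0.1765

The sequences differ at positions 3 (T/A), 13 (C/G), 15 (G/C), 18 (C/A), 21 (A/C), 28 (T/G).
There are 6 differences over 34 sites, so p = 6/34 = 0.1765.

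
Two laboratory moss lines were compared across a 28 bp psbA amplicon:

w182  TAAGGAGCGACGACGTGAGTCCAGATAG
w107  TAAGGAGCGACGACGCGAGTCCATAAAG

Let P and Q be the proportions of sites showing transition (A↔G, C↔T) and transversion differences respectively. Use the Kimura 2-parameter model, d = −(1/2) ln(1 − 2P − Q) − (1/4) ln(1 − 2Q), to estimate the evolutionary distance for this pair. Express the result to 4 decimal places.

0.1156

Differing sites — 16:T/C (Ti); 24:G/T (Tv); 26:T/A (Tv).
Of the 3 differences, 1 transition and 2 transversions over 28 sites: P = 1/28 = 0.035714, Q = 2/28 = 0.071429.
d = −0.5·ln(0.857143) − 0.25·ln(0.857142) = −0.5·(-0.154151) − 0.25·(-0.154152) = 0.1156.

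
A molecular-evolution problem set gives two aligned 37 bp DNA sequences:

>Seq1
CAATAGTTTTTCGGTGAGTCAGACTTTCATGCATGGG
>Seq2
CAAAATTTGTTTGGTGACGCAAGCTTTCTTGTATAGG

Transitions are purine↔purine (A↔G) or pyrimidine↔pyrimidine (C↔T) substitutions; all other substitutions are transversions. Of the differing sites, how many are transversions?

Differing sites — 4:T/A (Tv); 6:G/T (Tv); 9:T/G (Tv); 12:C/T (Ti); 18:G/C (Tv); 19:T/G (Tv); 22:G/A (Ti); 23:A/G (Ti); 29:A/T (Tv); 32:C/T (Ti); 35:G/A (Ti).
Of the 11 differences, 5 transitions and 6 transversions, so the answer is 6.

6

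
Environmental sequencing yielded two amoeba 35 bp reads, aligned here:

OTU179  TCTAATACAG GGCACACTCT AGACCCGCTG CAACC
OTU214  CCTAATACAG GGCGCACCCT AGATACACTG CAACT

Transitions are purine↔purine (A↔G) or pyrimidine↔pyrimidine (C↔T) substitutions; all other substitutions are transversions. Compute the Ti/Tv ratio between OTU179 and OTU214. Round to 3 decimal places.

6.000

The sequences differ at positions 1 (T/C, transition), 14 (A/G, transition), 18 (T/C, transition), 24 (C/T, transition), 25 (C/A, transversion), 27 (G/A, transition), 35 (C/T, transition).
Of the 7 differences, 6 transitions and 1 transversion, so Ti/Tv = 6/1 = 6.000.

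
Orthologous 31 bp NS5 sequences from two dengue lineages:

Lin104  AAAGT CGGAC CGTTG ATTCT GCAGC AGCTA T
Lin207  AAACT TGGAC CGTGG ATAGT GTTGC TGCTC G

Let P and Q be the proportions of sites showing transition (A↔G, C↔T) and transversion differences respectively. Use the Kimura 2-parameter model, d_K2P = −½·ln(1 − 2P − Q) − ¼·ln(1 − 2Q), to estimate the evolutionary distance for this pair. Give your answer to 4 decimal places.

0.4263

The sequences differ at positions 4 (G/C, transversion), 6 (C/T, transition), 14 (T/G, transversion), 18 (T/A, transversion), 19 (C/G, transversion), 22 (C/T, transition), 23 (A/T, transversion), 26 (A/T, transversion), 30 (A/C, transversion), 31 (T/G, transversion).
Of the 10 differences, 2 transitions and 8 transversions over 31 sites: P = 2/31 = 0.064516, Q = 8/31 = 0.258065.
d = −0.5·ln(0.612903) − 0.25·ln(0.483870) = −0.5·(-0.489549) − 0.25·(-0.725939) = 0.4263.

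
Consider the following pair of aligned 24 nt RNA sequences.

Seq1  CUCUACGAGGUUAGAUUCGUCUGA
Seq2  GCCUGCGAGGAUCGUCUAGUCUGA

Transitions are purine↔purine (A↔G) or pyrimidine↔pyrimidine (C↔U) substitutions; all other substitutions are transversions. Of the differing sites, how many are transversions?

5

Mismatches occur at site 1 (C/G, transversion), site 2 (U/C, transition), site 5 (A/G, transition), site 11 (U/A, transversion), site 13 (A/C, transversion), site 15 (A/U, transversion), site 16 (U/C, transition), site 18 (C/A, transversion).
Of the 8 differences, 3 transitions and 5 transversions, so the answer is 5.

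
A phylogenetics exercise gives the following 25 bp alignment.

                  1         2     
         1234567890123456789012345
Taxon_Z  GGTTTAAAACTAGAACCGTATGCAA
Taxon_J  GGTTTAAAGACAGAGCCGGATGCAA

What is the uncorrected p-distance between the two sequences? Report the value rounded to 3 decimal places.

0.200

The sequences differ at positions 9 (A/G), 10 (C/A), 11 (T/C), 15 (A/G), 19 (T/G).
There are 5 differences over 25 sites, so p = 5/25 = 0.200.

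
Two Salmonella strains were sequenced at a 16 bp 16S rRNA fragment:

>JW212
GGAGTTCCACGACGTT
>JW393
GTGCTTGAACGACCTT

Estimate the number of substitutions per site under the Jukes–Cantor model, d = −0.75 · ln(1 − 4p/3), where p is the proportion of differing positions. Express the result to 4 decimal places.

Mismatches occur at site 2 (G↔T), site 3 (A↔G), site 4 (G↔C), site 7 (C↔G), site 8 (C↔A), site 14 (G↔C).
p = 6/16 = 0.375000.
d = −0.75 · ln(1 − (4/3)·0.375000) = −0.75 · ln(0.500000) = −0.75 · (-0.693147) = 0.5199.

0.5199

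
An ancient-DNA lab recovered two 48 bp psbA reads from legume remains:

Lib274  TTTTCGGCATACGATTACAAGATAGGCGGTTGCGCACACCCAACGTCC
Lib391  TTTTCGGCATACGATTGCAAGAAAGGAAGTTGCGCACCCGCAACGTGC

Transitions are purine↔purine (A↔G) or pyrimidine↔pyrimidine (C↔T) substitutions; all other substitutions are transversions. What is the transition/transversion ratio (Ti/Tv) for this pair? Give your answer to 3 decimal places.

0.400

Mismatches occur at site 17 (A↔G, transition), site 23 (T↔A, transversion), site 27 (C↔A, transversion), site 28 (G↔A, transition), site 38 (A↔C, transversion), site 40 (C↔G, transversion), site 47 (C↔G, transversion).
Of the 7 differences, 2 transitions and 5 transversions, so Ti/Tv = 2/5 = 0.400.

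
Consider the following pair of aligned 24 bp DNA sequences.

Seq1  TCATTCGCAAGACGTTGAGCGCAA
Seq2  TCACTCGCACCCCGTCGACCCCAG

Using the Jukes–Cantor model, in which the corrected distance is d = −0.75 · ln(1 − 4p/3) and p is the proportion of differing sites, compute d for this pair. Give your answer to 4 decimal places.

0.4408

The sequences differ at positions 4 (T/C), 10 (A/C), 11 (G/C), 12 (A/C), 16 (T/C), 19 (G/C), 21 (G/C), 24 (A/G).
p = 8/24 = 0.333333.
d = −0.75 · ln(1 − (4/3)·0.333333) = −0.75 · ln(0.555556) = −0.75 · (-0.587786) = 0.4408.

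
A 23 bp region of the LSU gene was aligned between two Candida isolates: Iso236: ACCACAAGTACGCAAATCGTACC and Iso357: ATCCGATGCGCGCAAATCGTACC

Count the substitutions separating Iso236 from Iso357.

Mismatches occur at site 2 (C/T), site 4 (A/C), site 5 (C/G), site 7 (A/T), site 9 (T/C), site 10 (A/G).
That gives 6 mismatches out of 23 aligned sites, so the Hamming distance is 6.

6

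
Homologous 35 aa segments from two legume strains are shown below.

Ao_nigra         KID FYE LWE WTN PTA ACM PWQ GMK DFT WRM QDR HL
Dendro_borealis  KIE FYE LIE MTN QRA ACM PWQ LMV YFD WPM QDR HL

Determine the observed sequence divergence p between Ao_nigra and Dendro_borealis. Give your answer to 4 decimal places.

Mismatches occur at site 3 (D→E), site 8 (W→I), site 10 (W→M), site 13 (P→Q), site 14 (T→R), site 22 (G→L), site 24 (K→V), site 25 (D→Y), site 27 (T→D), site 29 (R→P).
There are 10 differences over 35 sites, so p = 10/35 = 0.2857.

0.2857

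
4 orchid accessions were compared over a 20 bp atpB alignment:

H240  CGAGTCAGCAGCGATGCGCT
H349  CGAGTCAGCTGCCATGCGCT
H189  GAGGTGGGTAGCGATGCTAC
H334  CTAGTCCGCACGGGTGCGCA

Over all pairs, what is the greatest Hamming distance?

Pairwise Hamming distances:
  H240 vs H349: 2
  H240 vs H189: 9
  H240 vs H334: 6
  H349 vs H189: 11
  H349 vs H334: 8
  H189 vs H334: 12
The largest is 12, between H189 and H334.

12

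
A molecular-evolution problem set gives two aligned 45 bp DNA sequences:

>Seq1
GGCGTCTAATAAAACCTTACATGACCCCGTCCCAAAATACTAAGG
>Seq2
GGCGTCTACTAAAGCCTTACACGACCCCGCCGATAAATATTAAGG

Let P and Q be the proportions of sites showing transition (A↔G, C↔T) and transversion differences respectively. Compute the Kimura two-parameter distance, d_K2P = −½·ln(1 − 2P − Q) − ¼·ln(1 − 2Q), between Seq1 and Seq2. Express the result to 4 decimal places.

The sequences differ at positions 9 (A/C, transversion), 14 (A/G, transition), 22 (T/C, transition), 30 (T/C, transition), 32 (C/G, transversion), 33 (C/A, transversion), 34 (A/T, transversion), 40 (C/T, transition).
Of the 8 differences, 4 transitions and 4 transversions over 45 sites: P = 4/45 = 0.088889, Q = 4/45 = 0.088889.
d = −0.5·ln(0.733333) − 0.25·ln(0.822222) = −0.5·(-0.310155) − 0.25·(-0.195745) = 0.2040.

0.2040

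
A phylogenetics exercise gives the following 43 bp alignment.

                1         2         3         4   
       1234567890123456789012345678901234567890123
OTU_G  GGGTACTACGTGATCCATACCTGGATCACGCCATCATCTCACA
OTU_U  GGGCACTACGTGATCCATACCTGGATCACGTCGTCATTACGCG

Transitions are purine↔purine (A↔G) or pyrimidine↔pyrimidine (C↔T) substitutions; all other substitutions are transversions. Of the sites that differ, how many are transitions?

6

The sequences differ at positions 4 (T/C, transition), 31 (C/T, transition), 33 (A/G, transition), 38 (C/T, transition), 39 (T/A, transversion), 41 (A/G, transition), 43 (A/G, transition).
Of the 7 differences, 6 transitions and 1 transversion, so the answer is 6.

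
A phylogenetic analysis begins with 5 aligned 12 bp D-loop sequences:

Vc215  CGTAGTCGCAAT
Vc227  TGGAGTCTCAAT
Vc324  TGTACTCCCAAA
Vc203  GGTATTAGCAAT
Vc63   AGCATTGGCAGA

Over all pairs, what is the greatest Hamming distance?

Pairwise Hamming distances:
  Vc215 vs Vc227: 3
  Vc215 vs Vc324: 4
  Vc215 vs Vc203: 3
  Vc215 vs Vc63: 6
  Vc227 vs Vc324: 4
  Vc227 vs Vc203: 5
  Vc227 vs Vc63: 7
  Vc324 vs Vc203: 5
  Vc324 vs Vc63: 6
  Vc203 vs Vc63: 5
The largest is 7, between Vc227 and Vc63.

7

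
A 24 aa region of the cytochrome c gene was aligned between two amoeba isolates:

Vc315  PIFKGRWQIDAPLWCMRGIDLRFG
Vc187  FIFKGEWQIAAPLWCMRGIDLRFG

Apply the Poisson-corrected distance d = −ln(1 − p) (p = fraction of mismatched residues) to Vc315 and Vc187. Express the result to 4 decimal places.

Mismatches occur at site 1 (P↔F), site 6 (R↔E), site 10 (D↔A).
p = 3/24 = 0.125000.
d = −ln(1 − 0.125000) = −ln(0.875000) = 0.1335.

0.1335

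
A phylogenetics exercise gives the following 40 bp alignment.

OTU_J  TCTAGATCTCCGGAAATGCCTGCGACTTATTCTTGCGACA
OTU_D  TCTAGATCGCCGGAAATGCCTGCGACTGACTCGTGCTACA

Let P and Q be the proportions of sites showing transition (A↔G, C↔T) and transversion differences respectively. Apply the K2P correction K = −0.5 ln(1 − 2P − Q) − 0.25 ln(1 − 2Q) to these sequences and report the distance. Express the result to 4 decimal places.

0.1370

Mismatches occur at site 9 (T→G, transversion), site 28 (T→G, transversion), site 30 (T→C, transition), site 33 (T→G, transversion), site 37 (G→T, transversion).
Of the 5 differences, 1 transition and 4 transversions over 40 sites: P = 1/40 = 0.025000, Q = 4/40 = 0.100000.
d = −0.5·ln(0.850000) − 0.25·ln(0.800000) = −0.5·(-0.162519) − 0.25·(-0.223144) = 0.1370.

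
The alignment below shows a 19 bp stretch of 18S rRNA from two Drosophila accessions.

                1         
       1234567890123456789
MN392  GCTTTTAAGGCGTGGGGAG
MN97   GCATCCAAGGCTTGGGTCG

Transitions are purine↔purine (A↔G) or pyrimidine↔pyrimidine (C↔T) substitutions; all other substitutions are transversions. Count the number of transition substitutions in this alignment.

2

Differing sites — 3:T/A (Tv); 5:T/C (Ti); 6:T/C (Ti); 12:G/T (Tv); 17:G/T (Tv); 18:A/C (Tv).
Of the 6 differences, 2 transitions and 4 transversions, so the answer is 2.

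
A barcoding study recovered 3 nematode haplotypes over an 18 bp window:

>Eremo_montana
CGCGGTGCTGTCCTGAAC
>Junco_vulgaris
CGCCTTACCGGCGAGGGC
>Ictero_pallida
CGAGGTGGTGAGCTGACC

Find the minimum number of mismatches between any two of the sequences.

Pairwise Hamming distances:
  Eremo_montana vs Junco_vulgaris: 9
  Eremo_montana vs Ictero_pallida: 5
  Junco_vulgaris vs Ictero_pallida: 12
The smallest is 5, between Eremo_montana and Ictero_pallida.

5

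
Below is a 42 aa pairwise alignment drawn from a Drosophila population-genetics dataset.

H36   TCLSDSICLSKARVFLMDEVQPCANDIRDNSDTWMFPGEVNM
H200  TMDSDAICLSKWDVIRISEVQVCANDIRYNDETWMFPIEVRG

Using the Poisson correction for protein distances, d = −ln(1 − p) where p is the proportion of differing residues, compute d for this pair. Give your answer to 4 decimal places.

0.4796

The sequences differ at positions 2 (C/M), 3 (L/D), 6 (S/A), 12 (A/W), 13 (R/D), 15 (F/I), 16 (L/R), 17 (M/I), 18 (D/S), 22 (P/V), 29 (D/Y), 31 (S/D), 32 (D/E), 38 (G/I), 41 (N/R), 42 (M/G).
p = 16/42 = 0.380952.
d = −ln(1 − 0.380952) = −ln(0.619048) = 0.4796.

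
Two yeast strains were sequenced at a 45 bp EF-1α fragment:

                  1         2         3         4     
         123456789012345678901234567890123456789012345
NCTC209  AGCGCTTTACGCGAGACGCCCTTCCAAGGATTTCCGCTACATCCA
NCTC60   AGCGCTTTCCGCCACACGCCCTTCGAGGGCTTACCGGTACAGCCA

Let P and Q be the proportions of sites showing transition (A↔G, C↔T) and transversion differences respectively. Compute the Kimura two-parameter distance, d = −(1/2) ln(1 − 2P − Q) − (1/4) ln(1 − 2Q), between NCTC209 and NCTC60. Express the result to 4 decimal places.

The sequences differ at positions 9 (A/C, transversion), 13 (G/C, transversion), 15 (G/C, transversion), 25 (C/G, transversion), 27 (A/G, transition), 30 (A/C, transversion), 33 (T/A, transversion), 37 (C/G, transversion), 42 (T/G, transversion).
Of the 9 differences, 1 transition and 8 transversions over 45 sites: P = 1/45 = 0.022222, Q = 8/45 = 0.177778.
d = −0.5·ln(0.777778) − 0.25·ln(0.644444) = −0.5·(-0.251314) − 0.25·(-0.439367) = 0.2355.

0.2355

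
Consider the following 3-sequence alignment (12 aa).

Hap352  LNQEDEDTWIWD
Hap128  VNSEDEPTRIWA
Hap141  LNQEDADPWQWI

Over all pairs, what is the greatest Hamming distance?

8

Pairwise Hamming distances:
  Hap352 vs Hap128: 5
  Hap352 vs Hap141: 4
  Hap128 vs Hap141: 8
The largest is 8, between Hap128 and Hap141.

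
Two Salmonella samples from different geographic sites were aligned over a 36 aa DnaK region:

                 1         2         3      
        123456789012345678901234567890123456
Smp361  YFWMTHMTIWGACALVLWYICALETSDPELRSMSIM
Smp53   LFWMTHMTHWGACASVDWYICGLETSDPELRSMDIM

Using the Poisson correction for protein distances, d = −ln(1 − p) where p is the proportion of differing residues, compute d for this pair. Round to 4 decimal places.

0.1823

The sequences differ at positions 1 (Y/L), 9 (I/H), 15 (L/S), 17 (L/D), 22 (A/G), 34 (S/D).
p = 6/36 = 0.166667.
d = −ln(1 − 0.166667) = −ln(0.833333) = 0.1823.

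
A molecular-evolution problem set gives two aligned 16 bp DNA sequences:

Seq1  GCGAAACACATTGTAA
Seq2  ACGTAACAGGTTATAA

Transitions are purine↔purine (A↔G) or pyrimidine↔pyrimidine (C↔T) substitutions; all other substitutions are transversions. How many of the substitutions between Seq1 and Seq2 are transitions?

The sequences differ at positions 1 (G/A, transition), 4 (A/T, transversion), 9 (C/G, transversion), 10 (A/G, transition), 13 (G/A, transition).
Of the 5 differences, 3 transitions and 2 transversions, so the answer is 3.

3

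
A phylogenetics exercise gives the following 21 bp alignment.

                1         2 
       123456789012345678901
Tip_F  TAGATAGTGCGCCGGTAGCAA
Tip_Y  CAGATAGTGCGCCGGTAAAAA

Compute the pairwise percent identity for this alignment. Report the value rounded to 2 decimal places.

85.71%

Mismatches occur at site 1 (T→C), site 18 (G→A), site 19 (C→A).
18 of the 21 sites match, so the percent identity is 18/21 × 100 = 85.71%.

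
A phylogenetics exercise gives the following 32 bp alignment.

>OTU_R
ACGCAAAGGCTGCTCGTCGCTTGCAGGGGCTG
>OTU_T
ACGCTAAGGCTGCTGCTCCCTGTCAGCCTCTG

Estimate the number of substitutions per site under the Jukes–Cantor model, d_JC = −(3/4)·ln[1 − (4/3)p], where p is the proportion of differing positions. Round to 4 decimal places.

The sequences differ at positions 5 (A/T), 15 (C/G), 16 (G/C), 19 (G/C), 22 (T/G), 23 (G/T), 27 (G/C), 28 (G/C), 29 (G/T).
p = 9/32 = 0.281250.
d = −0.75 · ln(1 − (4/3)·0.281250) = −0.75 · ln(0.625000) = −0.75 · (-0.470004) = 0.3525.

0.3525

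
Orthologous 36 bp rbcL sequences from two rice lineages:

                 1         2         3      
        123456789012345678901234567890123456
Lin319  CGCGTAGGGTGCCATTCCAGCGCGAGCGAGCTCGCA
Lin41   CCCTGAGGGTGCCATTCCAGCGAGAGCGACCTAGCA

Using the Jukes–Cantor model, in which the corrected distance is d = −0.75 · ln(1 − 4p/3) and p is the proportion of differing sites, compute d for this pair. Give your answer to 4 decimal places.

0.1885

The sequences differ at positions 2 (G/C), 4 (G/T), 5 (T/G), 23 (C/A), 30 (G/C), 33 (C/A).
p = 6/36 = 0.166667.
d = −0.75 · ln(1 − (4/3)·0.166667) = −0.75 · ln(0.777777) = −0.75 · (-0.251315) = 0.1885.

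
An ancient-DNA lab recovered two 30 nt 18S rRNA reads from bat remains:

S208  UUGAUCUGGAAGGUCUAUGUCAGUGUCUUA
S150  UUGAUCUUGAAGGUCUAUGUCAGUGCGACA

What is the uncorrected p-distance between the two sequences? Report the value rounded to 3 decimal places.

Differing sites — 8:G/U; 26:U/C; 27:C/G; 28:U/A; 29:U/C.
There are 5 differences over 30 sites, so p = 5/30 = 0.167.

0.167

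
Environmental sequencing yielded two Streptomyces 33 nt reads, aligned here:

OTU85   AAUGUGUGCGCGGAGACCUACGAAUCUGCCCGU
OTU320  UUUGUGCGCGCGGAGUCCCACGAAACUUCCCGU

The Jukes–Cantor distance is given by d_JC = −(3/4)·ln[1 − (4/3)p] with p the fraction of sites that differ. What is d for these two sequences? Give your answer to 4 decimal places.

Differing sites — 1:A/U; 2:A/U; 7:U/C; 16:A/U; 19:U/C; 25:U/A; 28:G/U.
p = 7/33 = 0.212121.
d = −0.75 · ln(1 − (4/3)·0.212121) = −0.75 · ln(0.717172) = −0.75 · (-0.332440) = 0.2493.

0.2493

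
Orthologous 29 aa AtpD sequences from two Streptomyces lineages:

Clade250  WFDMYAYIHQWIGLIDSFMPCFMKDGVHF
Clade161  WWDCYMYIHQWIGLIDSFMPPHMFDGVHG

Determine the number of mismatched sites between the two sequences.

Differing sites — 2:F/W; 4:M/C; 6:A/M; 21:C/P; 22:F/H; 24:K/F; 29:F/G.
That gives 7 mismatches out of 29 aligned sites, so the Hamming distance is 7.

7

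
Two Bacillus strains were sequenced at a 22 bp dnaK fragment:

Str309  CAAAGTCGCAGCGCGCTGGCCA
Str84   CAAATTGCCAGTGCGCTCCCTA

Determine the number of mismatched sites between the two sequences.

7

Differing sites — 5:G/T; 7:C/G; 8:G/C; 12:C/T; 18:G/C; 19:G/C; 21:C/T.
That gives 7 mismatches out of 22 aligned sites, so the Hamming distance is 7.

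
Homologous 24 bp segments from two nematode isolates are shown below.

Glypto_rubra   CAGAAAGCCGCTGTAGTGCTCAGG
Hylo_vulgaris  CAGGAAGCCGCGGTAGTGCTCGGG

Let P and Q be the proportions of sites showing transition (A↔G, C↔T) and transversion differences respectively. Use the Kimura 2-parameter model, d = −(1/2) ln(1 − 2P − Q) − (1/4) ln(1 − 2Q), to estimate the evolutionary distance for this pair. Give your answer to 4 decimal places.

0.1386

The sequences differ at positions 4 (A/G, transition), 12 (T/G, transversion), 22 (A/G, transition).
Of the 3 differences, 2 transitions and 1 transversion over 24 sites: P = 2/24 = 0.083333, Q = 1/24 = 0.041667.
d = −0.5·ln(0.791667) − 0.25·ln(0.916666) = −0.5·(-0.233614) − 0.25·(-0.087012) = 0.1386.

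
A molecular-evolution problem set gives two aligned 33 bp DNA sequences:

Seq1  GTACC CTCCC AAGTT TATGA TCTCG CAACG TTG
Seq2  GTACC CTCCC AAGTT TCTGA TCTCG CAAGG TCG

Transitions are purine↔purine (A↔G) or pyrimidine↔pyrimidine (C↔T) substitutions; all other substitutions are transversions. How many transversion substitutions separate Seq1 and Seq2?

Differing sites — 17:A/C (Tv); 29:C/G (Tv); 32:T/C (Ti).
Of the 3 differences, 1 transition and 2 transversions, so the answer is 2.

2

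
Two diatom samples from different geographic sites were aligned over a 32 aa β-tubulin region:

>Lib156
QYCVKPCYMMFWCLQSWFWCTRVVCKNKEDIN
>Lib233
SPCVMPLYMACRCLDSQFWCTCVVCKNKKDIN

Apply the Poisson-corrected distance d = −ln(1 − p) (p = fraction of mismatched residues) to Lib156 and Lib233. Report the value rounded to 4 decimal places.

The sequences differ at positions 1 (Q/S), 2 (Y/P), 5 (K/M), 7 (C/L), 10 (M/A), 11 (F/C), 12 (W/R), 15 (Q/D), 17 (W/Q), 22 (R/C), 29 (E/K).
p = 11/32 = 0.343750.
d = −ln(1 − 0.343750) = −ln(0.656250) = 0.4212.

0.4212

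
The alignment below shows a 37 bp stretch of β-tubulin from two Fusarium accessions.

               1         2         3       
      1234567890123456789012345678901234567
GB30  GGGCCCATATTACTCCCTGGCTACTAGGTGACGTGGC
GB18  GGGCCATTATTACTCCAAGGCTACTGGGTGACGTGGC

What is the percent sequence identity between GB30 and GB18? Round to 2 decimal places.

Mismatches occur at site 6 (C→A), site 7 (A→T), site 17 (C→A), site 18 (T→A), site 26 (A→G).
32 of the 37 sites match, so the percent identity is 32/37 × 100 = 86.49%.

86.49%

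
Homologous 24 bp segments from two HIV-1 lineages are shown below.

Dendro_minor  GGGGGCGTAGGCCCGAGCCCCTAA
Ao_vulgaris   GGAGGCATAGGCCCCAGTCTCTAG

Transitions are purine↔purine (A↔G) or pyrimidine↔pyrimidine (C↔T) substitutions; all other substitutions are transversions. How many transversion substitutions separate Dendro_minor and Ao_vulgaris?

Mismatches occur at site 3 (G/A, transition), site 7 (G/A, transition), site 15 (G/C, transversion), site 18 (C/T, transition), site 20 (C/T, transition), site 24 (A/G, transition).
Of the 6 differences, 5 transitions and 1 transversion, so the answer is 1.

1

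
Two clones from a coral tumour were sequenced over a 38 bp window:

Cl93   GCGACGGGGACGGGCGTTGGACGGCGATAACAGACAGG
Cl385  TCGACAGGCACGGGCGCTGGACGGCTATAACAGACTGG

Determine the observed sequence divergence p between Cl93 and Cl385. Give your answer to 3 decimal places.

0.158

Mismatches occur at site 1 (G↔T), site 6 (G↔A), site 9 (G↔C), site 17 (T↔C), site 26 (G↔T), site 36 (A↔T).
There are 6 differences over 38 sites, so p = 6/38 = 0.158.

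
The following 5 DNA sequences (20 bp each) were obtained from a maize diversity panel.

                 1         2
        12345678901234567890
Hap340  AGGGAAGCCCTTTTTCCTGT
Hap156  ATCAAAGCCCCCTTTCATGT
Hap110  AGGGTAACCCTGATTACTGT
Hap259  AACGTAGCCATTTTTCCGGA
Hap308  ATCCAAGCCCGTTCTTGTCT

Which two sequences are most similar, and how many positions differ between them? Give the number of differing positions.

Pairwise Hamming distances:
  Hap340 vs Hap156: 6
  Hap340 vs Hap110: 5
  Hap340 vs Hap259: 6
  Hap340 vs Hap308: 8
  Hap156 vs Hap110: 10
  Hap156 vs Hap259: 9
  Hap156 vs Hap308: 7
  Hap110 vs Hap259: 9
  Hap110 vs Hap308: 12
  Hap259 vs Hap308: 11
The smallest is 5, between Hap340 and Hap110.

5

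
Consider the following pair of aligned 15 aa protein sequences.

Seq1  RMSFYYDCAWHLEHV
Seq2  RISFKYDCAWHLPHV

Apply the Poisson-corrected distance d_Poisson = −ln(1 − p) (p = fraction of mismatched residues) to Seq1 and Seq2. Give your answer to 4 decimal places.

Differing sites — 2:M/I; 5:Y/K; 13:E/P.
p = 3/15 = 0.200000.
d = −ln(1 − 0.200000) = −ln(0.800000) = 0.2231.

0.2231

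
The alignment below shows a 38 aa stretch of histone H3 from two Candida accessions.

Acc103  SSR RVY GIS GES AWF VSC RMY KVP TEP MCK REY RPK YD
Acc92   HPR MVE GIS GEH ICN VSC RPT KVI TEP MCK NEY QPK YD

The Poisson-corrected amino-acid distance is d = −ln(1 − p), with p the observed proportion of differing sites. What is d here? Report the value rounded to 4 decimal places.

0.4187

The sequences differ at positions 1 (S/H), 2 (S/P), 4 (R/M), 6 (Y/E), 12 (S/H), 13 (A/I), 14 (W/C), 15 (F/N), 20 (M/P), 21 (Y/T), 24 (P/I), 31 (R/N), 34 (R/Q).
p = 13/38 = 0.342105.
d = −ln(1 − 0.342105) = −ln(0.657895) = 0.4187.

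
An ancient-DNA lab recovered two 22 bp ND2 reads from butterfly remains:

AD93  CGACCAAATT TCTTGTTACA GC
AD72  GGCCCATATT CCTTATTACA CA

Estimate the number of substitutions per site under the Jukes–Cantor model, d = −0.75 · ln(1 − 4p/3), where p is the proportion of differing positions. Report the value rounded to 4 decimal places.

0.4141

Differing sites — 1:C/G; 3:A/C; 7:A/T; 11:T/C; 15:G/A; 21:G/C; 22:C/A.
p = 7/22 = 0.318182.
d = −0.75 · ln(1 − (4/3)·0.318182) = −0.75 · ln(0.575757) = −0.75 · (-0.552070) = 0.4141.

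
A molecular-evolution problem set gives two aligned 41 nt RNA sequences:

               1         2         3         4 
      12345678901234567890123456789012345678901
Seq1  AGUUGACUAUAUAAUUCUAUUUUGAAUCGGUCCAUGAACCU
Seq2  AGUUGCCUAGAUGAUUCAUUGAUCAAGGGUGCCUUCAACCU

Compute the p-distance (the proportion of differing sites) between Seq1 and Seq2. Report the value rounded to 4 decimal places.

Differing sites — 6:A/C; 10:U/G; 13:A/G; 18:U/A; 19:A/U; 21:U/G; 22:U/A; 24:G/C; 27:U/G; 28:C/G; 30:G/U; 31:U/G; 34:A/U; 36:G/C.
There are 14 differences over 41 sites, so p = 14/41 = 0.3415.

0.3415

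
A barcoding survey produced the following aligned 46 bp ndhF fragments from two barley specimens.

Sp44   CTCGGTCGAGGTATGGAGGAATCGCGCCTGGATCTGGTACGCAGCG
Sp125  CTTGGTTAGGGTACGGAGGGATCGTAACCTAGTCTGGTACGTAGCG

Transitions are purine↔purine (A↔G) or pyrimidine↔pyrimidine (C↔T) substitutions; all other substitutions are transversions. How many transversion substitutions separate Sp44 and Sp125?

The sequences differ at positions 3 (C/T, transition), 7 (C/T, transition), 8 (G/A, transition), 9 (A/G, transition), 14 (T/C, transition), 20 (A/G, transition), 25 (C/T, transition), 26 (G/A, transition), 27 (C/A, transversion), 29 (T/C, transition), 30 (G/T, transversion), 31 (G/A, transition), 32 (A/G, transition), 42 (C/T, transition).
Of the 14 differences, 12 transitions and 2 transversions, so the answer is 2.

2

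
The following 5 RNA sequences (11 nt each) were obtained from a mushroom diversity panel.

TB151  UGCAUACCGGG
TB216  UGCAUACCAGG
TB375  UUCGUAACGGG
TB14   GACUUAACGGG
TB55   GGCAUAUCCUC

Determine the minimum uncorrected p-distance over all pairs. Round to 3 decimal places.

0.091

Pairwise Hamming distances:
  TB151 vs TB216: 1
  TB151 vs TB375: 3
  TB151 vs TB14: 4
  TB151 vs TB55: 5
  TB216 vs TB375: 4
  TB216 vs TB14: 5
  TB216 vs TB55: 5
  TB375 vs TB14: 3
  TB375 vs TB55: 7
  TB14 vs TB55: 6
The smallest is 1 mismatch, between TB151 and TB216; p = 1/11 = 0.091.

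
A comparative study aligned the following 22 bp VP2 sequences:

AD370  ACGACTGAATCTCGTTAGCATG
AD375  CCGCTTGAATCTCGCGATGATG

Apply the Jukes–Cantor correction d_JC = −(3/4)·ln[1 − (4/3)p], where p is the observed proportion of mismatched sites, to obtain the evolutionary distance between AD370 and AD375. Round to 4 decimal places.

0.4141

The sequences differ at positions 1 (A/C), 4 (A/C), 5 (C/T), 15 (T/C), 16 (T/G), 18 (G/T), 19 (C/G).
p = 7/22 = 0.318182.
d = −0.75 · ln(1 − (4/3)·0.318182) = −0.75 · ln(0.575757) = −0.75 · (-0.552070) = 0.4141.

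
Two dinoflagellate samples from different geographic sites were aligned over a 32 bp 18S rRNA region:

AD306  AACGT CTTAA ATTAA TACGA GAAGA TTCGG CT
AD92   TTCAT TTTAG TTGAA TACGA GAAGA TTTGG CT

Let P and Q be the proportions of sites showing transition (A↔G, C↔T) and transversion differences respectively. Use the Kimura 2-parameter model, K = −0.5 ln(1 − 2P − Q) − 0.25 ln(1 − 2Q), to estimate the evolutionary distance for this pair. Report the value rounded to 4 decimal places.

0.3069

Differing sites — 1:A/T (Tv); 2:A/T (Tv); 4:G/A (Ti); 6:C/T (Ti); 10:A/G (Ti); 11:A/T (Tv); 13:T/G (Tv); 28:C/T (Ti).
Of the 8 differences, 4 transitions and 4 transversions over 32 sites: P = 4/32 = 0.125000, Q = 4/32 = 0.125000.
d = −0.5·ln(0.625000) − 0.25·ln(0.750000) = −0.5·(-0.470004) − 0.25·(-0.287682) = 0.3069.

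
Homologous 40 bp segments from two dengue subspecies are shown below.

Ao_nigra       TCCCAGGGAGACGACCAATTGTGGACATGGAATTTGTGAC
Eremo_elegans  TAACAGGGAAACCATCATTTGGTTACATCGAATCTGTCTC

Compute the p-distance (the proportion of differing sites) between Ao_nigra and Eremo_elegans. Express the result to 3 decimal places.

0.325

Mismatches occur at site 2 (C↔A), site 3 (C↔A), site 10 (G↔A), site 13 (G↔C), site 15 (C↔T), site 18 (A↔T), site 22 (T↔G), site 23 (G↔T), site 24 (G↔T), site 29 (G↔C), site 34 (T↔C), site 38 (G↔C), site 39 (A↔T).
There are 13 differences over 40 sites, so p = 13/40 = 0.325.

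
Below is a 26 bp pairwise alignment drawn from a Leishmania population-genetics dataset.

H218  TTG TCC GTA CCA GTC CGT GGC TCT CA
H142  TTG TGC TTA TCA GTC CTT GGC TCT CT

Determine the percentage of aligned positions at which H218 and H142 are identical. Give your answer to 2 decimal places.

80.77%

Mismatches occur at site 5 (C→G), site 7 (G→T), site 10 (C→T), site 17 (G→T), site 26 (A→T).
21 of the 26 sites match, so the percent identity is 21/26 × 100 = 80.77%.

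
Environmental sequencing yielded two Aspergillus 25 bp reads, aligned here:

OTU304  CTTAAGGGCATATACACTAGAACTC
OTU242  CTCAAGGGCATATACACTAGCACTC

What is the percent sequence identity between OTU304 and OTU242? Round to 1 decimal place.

The sequences differ at positions 3 (T/C), 21 (A/C).
23 of the 25 sites match, so the percent identity is 23/25 × 100 = 92.0%.

92.0%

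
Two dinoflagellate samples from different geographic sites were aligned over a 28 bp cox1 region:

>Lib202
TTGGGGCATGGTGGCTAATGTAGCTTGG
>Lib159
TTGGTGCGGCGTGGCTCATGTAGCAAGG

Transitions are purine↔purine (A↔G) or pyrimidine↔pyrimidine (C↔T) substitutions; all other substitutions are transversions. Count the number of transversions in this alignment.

The sequences differ at positions 5 (G/T, transversion), 8 (A/G, transition), 9 (T/G, transversion), 10 (G/C, transversion), 17 (A/C, transversion), 25 (T/A, transversion), 26 (T/A, transversion).
Of the 7 differences, 1 transition and 6 transversions, so the answer is 6.

6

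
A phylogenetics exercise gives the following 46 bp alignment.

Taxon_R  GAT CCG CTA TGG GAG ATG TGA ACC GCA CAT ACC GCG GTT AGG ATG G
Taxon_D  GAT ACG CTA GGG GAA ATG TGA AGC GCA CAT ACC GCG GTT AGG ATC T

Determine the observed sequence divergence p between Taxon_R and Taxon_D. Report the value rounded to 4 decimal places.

Differing sites — 4:C/A; 10:T/G; 15:G/A; 23:C/G; 45:G/C; 46:G/T.
There are 6 differences over 46 sites, so p = 6/46 = 0.1304.

0.1304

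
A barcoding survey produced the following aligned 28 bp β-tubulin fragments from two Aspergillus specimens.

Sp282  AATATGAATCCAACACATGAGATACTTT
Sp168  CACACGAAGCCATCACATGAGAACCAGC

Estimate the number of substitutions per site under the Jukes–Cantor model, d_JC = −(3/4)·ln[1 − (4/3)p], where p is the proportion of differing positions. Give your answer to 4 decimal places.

0.4850

Mismatches occur at site 1 (A/C), site 3 (T/C), site 5 (T/C), site 9 (T/G), site 13 (A/T), site 23 (T/A), site 24 (A/C), site 26 (T/A), site 27 (T/G), site 28 (T/C).
p = 10/28 = 0.357143.
d = −0.75 · ln(1 − (4/3)·0.357143) = −0.75 · ln(0.523809) = −0.75 · (-0.646628) = 0.4850.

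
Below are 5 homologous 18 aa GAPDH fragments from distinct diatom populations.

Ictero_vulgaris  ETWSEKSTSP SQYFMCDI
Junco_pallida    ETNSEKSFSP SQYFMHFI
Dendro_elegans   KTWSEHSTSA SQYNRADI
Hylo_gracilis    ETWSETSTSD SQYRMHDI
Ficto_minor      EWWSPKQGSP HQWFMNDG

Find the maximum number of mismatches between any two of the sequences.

Pairwise Hamming distances:
  Ictero_vulgaris vs Junco_pallida: 4
  Ictero_vulgaris vs Dendro_elegans: 6
  Ictero_vulgaris vs Hylo_gracilis: 4
  Ictero_vulgaris vs Ficto_minor: 8
  Junco_pallida vs Dendro_elegans: 9
  Junco_pallida vs Hylo_gracilis: 6
  Junco_pallida vs Ficto_minor: 10
  Dendro_elegans vs Hylo_gracilis: 6
  Dendro_elegans vs Ficto_minor: 13
  Hylo_gracilis vs Ficto_minor: 11
The largest is 13, between Dendro_elegans and Ficto_minor.

13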